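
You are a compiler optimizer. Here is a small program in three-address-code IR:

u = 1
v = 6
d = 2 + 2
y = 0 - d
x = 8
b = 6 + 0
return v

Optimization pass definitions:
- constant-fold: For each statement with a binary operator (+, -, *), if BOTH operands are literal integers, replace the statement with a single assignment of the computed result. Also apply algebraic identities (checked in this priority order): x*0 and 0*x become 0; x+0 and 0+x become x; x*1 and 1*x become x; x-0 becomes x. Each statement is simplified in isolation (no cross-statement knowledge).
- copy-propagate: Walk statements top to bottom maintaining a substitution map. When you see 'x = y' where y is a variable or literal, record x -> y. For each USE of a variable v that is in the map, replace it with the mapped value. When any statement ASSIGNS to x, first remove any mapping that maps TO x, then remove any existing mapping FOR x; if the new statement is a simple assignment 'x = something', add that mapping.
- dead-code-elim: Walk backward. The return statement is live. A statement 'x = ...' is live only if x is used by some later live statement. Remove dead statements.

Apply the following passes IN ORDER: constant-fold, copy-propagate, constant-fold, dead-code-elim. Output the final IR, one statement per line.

Initial IR:
  u = 1
  v = 6
  d = 2 + 2
  y = 0 - d
  x = 8
  b = 6 + 0
  return v
After constant-fold (7 stmts):
  u = 1
  v = 6
  d = 4
  y = 0 - d
  x = 8
  b = 6
  return v
After copy-propagate (7 stmts):
  u = 1
  v = 6
  d = 4
  y = 0 - 4
  x = 8
  b = 6
  return 6
After constant-fold (7 stmts):
  u = 1
  v = 6
  d = 4
  y = -4
  x = 8
  b = 6
  return 6
After dead-code-elim (1 stmts):
  return 6

Answer: return 6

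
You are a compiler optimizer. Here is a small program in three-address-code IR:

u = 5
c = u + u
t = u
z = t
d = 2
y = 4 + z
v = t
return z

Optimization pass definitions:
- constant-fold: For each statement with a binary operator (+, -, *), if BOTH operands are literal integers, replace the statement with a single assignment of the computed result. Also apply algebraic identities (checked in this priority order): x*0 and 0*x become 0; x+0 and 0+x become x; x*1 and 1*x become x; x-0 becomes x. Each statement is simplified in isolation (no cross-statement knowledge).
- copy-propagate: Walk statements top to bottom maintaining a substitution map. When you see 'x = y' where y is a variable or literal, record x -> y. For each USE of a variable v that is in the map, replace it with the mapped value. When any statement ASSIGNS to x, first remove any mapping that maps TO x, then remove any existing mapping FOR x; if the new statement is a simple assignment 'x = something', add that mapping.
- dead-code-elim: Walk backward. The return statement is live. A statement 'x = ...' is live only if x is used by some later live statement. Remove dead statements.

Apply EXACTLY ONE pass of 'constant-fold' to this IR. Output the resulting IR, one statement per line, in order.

Answer: u = 5
c = u + u
t = u
z = t
d = 2
y = 4 + z
v = t
return z

Derivation:
Applying constant-fold statement-by-statement:
  [1] u = 5  (unchanged)
  [2] c = u + u  (unchanged)
  [3] t = u  (unchanged)
  [4] z = t  (unchanged)
  [5] d = 2  (unchanged)
  [6] y = 4 + z  (unchanged)
  [7] v = t  (unchanged)
  [8] return z  (unchanged)
Result (8 stmts):
  u = 5
  c = u + u
  t = u
  z = t
  d = 2
  y = 4 + z
  v = t
  return z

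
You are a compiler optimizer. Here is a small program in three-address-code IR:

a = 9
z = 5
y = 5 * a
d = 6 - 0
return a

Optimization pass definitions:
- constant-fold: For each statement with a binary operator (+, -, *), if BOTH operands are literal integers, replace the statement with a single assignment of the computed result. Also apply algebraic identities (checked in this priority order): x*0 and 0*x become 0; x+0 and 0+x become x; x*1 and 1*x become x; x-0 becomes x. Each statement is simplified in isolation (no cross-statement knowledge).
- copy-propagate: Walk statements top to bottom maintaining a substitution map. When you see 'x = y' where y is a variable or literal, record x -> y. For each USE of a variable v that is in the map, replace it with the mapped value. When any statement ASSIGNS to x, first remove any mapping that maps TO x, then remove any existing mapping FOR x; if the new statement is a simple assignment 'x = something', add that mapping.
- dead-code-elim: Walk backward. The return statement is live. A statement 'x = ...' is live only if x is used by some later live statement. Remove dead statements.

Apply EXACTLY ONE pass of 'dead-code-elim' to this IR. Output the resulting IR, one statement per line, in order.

Applying dead-code-elim statement-by-statement:
  [5] return a  -> KEEP (return); live=['a']
  [4] d = 6 - 0  -> DEAD (d not live)
  [3] y = 5 * a  -> DEAD (y not live)
  [2] z = 5  -> DEAD (z not live)
  [1] a = 9  -> KEEP; live=[]
Result (2 stmts):
  a = 9
  return a

Answer: a = 9
return a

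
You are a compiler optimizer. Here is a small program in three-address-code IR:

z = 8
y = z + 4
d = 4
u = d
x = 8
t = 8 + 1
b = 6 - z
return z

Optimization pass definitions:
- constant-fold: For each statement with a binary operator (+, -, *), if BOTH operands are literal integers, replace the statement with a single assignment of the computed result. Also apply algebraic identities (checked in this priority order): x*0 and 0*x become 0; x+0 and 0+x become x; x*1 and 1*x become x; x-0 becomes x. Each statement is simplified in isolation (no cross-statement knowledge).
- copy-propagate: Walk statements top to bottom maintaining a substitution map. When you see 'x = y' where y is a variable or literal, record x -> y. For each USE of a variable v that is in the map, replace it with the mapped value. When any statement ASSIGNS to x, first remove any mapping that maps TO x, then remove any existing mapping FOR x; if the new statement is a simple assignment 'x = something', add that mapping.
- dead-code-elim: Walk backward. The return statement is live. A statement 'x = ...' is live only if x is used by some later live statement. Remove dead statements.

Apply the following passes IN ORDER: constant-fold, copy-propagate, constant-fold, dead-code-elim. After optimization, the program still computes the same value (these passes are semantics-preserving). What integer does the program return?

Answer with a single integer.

Initial IR:
  z = 8
  y = z + 4
  d = 4
  u = d
  x = 8
  t = 8 + 1
  b = 6 - z
  return z
After constant-fold (8 stmts):
  z = 8
  y = z + 4
  d = 4
  u = d
  x = 8
  t = 9
  b = 6 - z
  return z
After copy-propagate (8 stmts):
  z = 8
  y = 8 + 4
  d = 4
  u = 4
  x = 8
  t = 9
  b = 6 - 8
  return 8
After constant-fold (8 stmts):
  z = 8
  y = 12
  d = 4
  u = 4
  x = 8
  t = 9
  b = -2
  return 8
After dead-code-elim (1 stmts):
  return 8
Evaluate:
  z = 8  =>  z = 8
  y = z + 4  =>  y = 12
  d = 4  =>  d = 4
  u = d  =>  u = 4
  x = 8  =>  x = 8
  t = 8 + 1  =>  t = 9
  b = 6 - z  =>  b = -2
  return z = 8

Answer: 8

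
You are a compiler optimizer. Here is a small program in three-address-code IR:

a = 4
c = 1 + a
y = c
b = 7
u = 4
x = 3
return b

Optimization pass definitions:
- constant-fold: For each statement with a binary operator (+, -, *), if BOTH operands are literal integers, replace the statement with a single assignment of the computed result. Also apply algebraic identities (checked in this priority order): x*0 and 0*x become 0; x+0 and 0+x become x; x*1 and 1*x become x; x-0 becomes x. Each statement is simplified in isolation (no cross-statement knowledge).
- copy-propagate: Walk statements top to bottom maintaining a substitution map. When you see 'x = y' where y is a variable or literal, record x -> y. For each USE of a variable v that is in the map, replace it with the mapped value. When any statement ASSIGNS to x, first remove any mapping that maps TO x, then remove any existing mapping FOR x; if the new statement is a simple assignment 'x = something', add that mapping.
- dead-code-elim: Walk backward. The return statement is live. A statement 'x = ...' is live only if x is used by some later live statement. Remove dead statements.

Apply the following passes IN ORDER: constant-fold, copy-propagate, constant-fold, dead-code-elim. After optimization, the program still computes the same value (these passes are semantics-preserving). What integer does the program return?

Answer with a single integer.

Answer: 7

Derivation:
Initial IR:
  a = 4
  c = 1 + a
  y = c
  b = 7
  u = 4
  x = 3
  return b
After constant-fold (7 stmts):
  a = 4
  c = 1 + a
  y = c
  b = 7
  u = 4
  x = 3
  return b
After copy-propagate (7 stmts):
  a = 4
  c = 1 + 4
  y = c
  b = 7
  u = 4
  x = 3
  return 7
After constant-fold (7 stmts):
  a = 4
  c = 5
  y = c
  b = 7
  u = 4
  x = 3
  return 7
After dead-code-elim (1 stmts):
  return 7
Evaluate:
  a = 4  =>  a = 4
  c = 1 + a  =>  c = 5
  y = c  =>  y = 5
  b = 7  =>  b = 7
  u = 4  =>  u = 4
  x = 3  =>  x = 3
  return b = 7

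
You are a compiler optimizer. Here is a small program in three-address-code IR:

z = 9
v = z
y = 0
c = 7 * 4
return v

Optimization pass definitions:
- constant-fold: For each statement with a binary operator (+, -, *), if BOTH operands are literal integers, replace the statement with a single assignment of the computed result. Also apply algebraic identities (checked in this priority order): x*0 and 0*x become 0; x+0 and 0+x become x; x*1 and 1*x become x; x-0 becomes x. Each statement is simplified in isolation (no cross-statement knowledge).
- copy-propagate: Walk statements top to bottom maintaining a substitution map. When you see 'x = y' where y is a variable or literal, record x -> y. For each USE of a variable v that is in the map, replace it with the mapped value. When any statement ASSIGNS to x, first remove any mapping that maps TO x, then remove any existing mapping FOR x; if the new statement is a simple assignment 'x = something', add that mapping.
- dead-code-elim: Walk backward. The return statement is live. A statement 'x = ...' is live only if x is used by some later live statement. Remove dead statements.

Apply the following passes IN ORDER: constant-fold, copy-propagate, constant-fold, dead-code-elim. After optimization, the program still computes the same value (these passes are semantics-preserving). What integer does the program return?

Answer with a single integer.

Initial IR:
  z = 9
  v = z
  y = 0
  c = 7 * 4
  return v
After constant-fold (5 stmts):
  z = 9
  v = z
  y = 0
  c = 28
  return v
After copy-propagate (5 stmts):
  z = 9
  v = 9
  y = 0
  c = 28
  return 9
After constant-fold (5 stmts):
  z = 9
  v = 9
  y = 0
  c = 28
  return 9
After dead-code-elim (1 stmts):
  return 9
Evaluate:
  z = 9  =>  z = 9
  v = z  =>  v = 9
  y = 0  =>  y = 0
  c = 7 * 4  =>  c = 28
  return v = 9

Answer: 9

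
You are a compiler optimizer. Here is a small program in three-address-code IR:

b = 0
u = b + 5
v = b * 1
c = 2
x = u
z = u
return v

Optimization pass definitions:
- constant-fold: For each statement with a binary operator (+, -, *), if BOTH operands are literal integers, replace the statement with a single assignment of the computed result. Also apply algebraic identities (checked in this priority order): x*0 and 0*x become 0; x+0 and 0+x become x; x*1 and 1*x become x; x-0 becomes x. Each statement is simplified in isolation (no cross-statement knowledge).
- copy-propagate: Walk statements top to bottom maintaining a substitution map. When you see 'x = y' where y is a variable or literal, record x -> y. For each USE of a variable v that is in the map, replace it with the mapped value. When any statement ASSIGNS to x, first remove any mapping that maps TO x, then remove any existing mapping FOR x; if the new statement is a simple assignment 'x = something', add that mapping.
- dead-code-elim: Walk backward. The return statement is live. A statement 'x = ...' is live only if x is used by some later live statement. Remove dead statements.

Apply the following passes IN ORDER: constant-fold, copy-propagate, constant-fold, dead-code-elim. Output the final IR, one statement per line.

Initial IR:
  b = 0
  u = b + 5
  v = b * 1
  c = 2
  x = u
  z = u
  return v
After constant-fold (7 stmts):
  b = 0
  u = b + 5
  v = b
  c = 2
  x = u
  z = u
  return v
After copy-propagate (7 stmts):
  b = 0
  u = 0 + 5
  v = 0
  c = 2
  x = u
  z = u
  return 0
After constant-fold (7 stmts):
  b = 0
  u = 5
  v = 0
  c = 2
  x = u
  z = u
  return 0
After dead-code-elim (1 stmts):
  return 0

Answer: return 0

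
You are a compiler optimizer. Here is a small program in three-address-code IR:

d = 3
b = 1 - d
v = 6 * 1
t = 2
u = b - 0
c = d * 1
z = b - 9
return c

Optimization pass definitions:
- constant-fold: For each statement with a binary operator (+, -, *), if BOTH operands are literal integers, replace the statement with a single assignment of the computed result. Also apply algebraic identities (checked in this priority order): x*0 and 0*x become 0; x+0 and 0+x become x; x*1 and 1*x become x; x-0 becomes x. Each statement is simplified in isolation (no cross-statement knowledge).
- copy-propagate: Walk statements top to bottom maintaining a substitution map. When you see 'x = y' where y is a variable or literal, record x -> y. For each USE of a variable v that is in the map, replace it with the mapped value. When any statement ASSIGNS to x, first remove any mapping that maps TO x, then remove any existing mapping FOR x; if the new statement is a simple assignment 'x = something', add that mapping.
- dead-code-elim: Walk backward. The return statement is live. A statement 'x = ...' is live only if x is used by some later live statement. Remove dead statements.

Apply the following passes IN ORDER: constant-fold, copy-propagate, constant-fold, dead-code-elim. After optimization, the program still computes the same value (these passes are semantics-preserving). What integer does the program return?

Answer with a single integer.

Initial IR:
  d = 3
  b = 1 - d
  v = 6 * 1
  t = 2
  u = b - 0
  c = d * 1
  z = b - 9
  return c
After constant-fold (8 stmts):
  d = 3
  b = 1 - d
  v = 6
  t = 2
  u = b
  c = d
  z = b - 9
  return c
After copy-propagate (8 stmts):
  d = 3
  b = 1 - 3
  v = 6
  t = 2
  u = b
  c = 3
  z = b - 9
  return 3
After constant-fold (8 stmts):
  d = 3
  b = -2
  v = 6
  t = 2
  u = b
  c = 3
  z = b - 9
  return 3
After dead-code-elim (1 stmts):
  return 3
Evaluate:
  d = 3  =>  d = 3
  b = 1 - d  =>  b = -2
  v = 6 * 1  =>  v = 6
  t = 2  =>  t = 2
  u = b - 0  =>  u = -2
  c = d * 1  =>  c = 3
  z = b - 9  =>  z = -11
  return c = 3

Answer: 3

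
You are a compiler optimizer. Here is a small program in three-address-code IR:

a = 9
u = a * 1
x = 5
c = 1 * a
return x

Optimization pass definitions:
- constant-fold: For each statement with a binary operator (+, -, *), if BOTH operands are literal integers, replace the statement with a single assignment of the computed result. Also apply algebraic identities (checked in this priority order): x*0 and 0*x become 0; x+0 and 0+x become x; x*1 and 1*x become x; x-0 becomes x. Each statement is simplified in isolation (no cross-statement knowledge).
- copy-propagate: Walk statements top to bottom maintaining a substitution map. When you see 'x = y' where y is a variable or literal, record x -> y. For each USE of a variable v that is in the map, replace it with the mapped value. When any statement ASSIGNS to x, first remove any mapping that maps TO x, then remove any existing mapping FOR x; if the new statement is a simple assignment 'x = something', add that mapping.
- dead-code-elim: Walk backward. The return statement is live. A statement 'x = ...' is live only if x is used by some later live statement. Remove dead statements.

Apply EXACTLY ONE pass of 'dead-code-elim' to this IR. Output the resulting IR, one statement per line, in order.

Answer: x = 5
return x

Derivation:
Applying dead-code-elim statement-by-statement:
  [5] return x  -> KEEP (return); live=['x']
  [4] c = 1 * a  -> DEAD (c not live)
  [3] x = 5  -> KEEP; live=[]
  [2] u = a * 1  -> DEAD (u not live)
  [1] a = 9  -> DEAD (a not live)
Result (2 stmts):
  x = 5
  return x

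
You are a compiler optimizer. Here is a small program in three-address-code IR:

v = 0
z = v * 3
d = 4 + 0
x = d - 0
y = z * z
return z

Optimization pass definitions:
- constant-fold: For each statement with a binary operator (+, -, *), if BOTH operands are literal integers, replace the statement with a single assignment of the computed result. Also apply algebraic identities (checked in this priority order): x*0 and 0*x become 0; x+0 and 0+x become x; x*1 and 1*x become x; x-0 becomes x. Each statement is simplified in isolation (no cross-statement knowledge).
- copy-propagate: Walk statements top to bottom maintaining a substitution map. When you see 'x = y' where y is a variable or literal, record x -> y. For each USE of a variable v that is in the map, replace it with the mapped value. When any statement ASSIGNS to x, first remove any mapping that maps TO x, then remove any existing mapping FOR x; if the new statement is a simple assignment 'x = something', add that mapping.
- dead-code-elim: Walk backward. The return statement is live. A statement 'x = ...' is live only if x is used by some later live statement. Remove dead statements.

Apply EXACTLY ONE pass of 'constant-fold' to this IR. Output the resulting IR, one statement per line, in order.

Answer: v = 0
z = v * 3
d = 4
x = d
y = z * z
return z

Derivation:
Applying constant-fold statement-by-statement:
  [1] v = 0  (unchanged)
  [2] z = v * 3  (unchanged)
  [3] d = 4 + 0  -> d = 4
  [4] x = d - 0  -> x = d
  [5] y = z * z  (unchanged)
  [6] return z  (unchanged)
Result (6 stmts):
  v = 0
  z = v * 3
  d = 4
  x = d
  y = z * z
  return z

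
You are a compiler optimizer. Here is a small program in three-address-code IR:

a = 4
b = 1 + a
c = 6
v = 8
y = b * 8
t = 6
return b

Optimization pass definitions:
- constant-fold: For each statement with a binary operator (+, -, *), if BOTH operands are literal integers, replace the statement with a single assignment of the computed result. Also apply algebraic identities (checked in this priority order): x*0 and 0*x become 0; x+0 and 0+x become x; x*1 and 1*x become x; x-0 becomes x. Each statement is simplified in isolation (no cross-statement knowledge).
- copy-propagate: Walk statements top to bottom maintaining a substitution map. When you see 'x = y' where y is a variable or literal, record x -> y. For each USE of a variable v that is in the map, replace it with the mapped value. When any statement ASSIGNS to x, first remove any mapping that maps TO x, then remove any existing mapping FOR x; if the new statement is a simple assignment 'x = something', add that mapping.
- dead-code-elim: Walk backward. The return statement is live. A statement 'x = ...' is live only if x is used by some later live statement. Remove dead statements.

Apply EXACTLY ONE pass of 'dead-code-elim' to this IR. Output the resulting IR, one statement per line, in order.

Applying dead-code-elim statement-by-statement:
  [7] return b  -> KEEP (return); live=['b']
  [6] t = 6  -> DEAD (t not live)
  [5] y = b * 8  -> DEAD (y not live)
  [4] v = 8  -> DEAD (v not live)
  [3] c = 6  -> DEAD (c not live)
  [2] b = 1 + a  -> KEEP; live=['a']
  [1] a = 4  -> KEEP; live=[]
Result (3 stmts):
  a = 4
  b = 1 + a
  return b

Answer: a = 4
b = 1 + a
return b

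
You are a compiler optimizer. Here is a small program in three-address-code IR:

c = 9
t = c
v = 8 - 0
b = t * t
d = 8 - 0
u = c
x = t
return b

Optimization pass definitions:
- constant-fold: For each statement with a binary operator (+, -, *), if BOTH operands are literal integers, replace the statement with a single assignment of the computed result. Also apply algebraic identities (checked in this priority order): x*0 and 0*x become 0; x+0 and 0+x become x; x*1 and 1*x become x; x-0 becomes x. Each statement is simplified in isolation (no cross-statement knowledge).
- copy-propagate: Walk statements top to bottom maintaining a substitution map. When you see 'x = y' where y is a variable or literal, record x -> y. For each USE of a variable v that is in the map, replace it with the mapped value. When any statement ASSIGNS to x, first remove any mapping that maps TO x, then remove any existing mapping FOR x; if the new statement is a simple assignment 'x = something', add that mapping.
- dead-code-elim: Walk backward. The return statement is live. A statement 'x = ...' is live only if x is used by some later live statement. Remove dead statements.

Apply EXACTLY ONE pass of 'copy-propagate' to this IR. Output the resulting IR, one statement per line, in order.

Applying copy-propagate statement-by-statement:
  [1] c = 9  (unchanged)
  [2] t = c  -> t = 9
  [3] v = 8 - 0  (unchanged)
  [4] b = t * t  -> b = 9 * 9
  [5] d = 8 - 0  (unchanged)
  [6] u = c  -> u = 9
  [7] x = t  -> x = 9
  [8] return b  (unchanged)
Result (8 stmts):
  c = 9
  t = 9
  v = 8 - 0
  b = 9 * 9
  d = 8 - 0
  u = 9
  x = 9
  return b

Answer: c = 9
t = 9
v = 8 - 0
b = 9 * 9
d = 8 - 0
u = 9
x = 9
return b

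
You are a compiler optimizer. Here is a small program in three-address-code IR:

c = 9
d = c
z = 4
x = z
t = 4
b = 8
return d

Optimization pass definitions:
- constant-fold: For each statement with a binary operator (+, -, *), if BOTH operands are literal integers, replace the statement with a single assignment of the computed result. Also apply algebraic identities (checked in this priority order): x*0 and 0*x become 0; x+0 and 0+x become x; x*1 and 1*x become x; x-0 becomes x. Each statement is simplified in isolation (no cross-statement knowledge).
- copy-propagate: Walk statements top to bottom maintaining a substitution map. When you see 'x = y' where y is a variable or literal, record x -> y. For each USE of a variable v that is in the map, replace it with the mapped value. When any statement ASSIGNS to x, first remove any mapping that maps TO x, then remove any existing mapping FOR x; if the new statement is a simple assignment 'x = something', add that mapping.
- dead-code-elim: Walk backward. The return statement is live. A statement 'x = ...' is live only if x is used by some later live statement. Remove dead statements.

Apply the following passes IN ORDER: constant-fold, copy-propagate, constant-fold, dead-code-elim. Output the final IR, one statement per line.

Answer: return 9

Derivation:
Initial IR:
  c = 9
  d = c
  z = 4
  x = z
  t = 4
  b = 8
  return d
After constant-fold (7 stmts):
  c = 9
  d = c
  z = 4
  x = z
  t = 4
  b = 8
  return d
After copy-propagate (7 stmts):
  c = 9
  d = 9
  z = 4
  x = 4
  t = 4
  b = 8
  return 9
After constant-fold (7 stmts):
  c = 9
  d = 9
  z = 4
  x = 4
  t = 4
  b = 8
  return 9
After dead-code-elim (1 stmts):
  return 9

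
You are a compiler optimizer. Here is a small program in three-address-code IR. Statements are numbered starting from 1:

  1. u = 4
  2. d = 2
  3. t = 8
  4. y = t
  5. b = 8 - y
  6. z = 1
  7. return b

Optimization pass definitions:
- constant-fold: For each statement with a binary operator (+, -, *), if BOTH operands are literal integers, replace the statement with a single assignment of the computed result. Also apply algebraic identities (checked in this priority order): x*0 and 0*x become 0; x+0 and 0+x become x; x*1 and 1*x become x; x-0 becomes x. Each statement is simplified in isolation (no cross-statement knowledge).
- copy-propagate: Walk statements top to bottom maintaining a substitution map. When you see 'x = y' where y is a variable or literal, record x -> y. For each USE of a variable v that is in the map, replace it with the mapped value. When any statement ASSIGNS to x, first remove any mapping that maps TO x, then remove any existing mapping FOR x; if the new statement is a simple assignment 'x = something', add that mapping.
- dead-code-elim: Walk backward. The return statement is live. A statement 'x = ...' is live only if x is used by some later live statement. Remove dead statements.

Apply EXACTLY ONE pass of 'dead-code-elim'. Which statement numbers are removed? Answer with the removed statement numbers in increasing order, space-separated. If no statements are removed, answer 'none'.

Backward liveness scan:
Stmt 1 'u = 4': DEAD (u not in live set [])
Stmt 2 'd = 2': DEAD (d not in live set [])
Stmt 3 't = 8': KEEP (t is live); live-in = []
Stmt 4 'y = t': KEEP (y is live); live-in = ['t']
Stmt 5 'b = 8 - y': KEEP (b is live); live-in = ['y']
Stmt 6 'z = 1': DEAD (z not in live set ['b'])
Stmt 7 'return b': KEEP (return); live-in = ['b']
Removed statement numbers: [1, 2, 6]
Surviving IR:
  t = 8
  y = t
  b = 8 - y
  return b

Answer: 1 2 6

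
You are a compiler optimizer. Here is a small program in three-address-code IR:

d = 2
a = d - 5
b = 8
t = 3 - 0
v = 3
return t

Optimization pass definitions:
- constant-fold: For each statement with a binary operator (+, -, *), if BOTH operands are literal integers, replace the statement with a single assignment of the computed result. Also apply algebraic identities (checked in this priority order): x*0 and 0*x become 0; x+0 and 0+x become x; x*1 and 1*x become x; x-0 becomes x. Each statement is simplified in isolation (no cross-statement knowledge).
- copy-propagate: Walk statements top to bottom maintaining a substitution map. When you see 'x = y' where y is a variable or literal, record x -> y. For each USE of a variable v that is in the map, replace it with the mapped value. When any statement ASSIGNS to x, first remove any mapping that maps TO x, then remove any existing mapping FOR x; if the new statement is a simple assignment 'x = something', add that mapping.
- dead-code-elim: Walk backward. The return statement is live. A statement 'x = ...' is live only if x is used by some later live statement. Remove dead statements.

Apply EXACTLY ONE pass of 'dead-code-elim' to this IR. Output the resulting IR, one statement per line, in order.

Applying dead-code-elim statement-by-statement:
  [6] return t  -> KEEP (return); live=['t']
  [5] v = 3  -> DEAD (v not live)
  [4] t = 3 - 0  -> KEEP; live=[]
  [3] b = 8  -> DEAD (b not live)
  [2] a = d - 5  -> DEAD (a not live)
  [1] d = 2  -> DEAD (d not live)
Result (2 stmts):
  t = 3 - 0
  return t

Answer: t = 3 - 0
return t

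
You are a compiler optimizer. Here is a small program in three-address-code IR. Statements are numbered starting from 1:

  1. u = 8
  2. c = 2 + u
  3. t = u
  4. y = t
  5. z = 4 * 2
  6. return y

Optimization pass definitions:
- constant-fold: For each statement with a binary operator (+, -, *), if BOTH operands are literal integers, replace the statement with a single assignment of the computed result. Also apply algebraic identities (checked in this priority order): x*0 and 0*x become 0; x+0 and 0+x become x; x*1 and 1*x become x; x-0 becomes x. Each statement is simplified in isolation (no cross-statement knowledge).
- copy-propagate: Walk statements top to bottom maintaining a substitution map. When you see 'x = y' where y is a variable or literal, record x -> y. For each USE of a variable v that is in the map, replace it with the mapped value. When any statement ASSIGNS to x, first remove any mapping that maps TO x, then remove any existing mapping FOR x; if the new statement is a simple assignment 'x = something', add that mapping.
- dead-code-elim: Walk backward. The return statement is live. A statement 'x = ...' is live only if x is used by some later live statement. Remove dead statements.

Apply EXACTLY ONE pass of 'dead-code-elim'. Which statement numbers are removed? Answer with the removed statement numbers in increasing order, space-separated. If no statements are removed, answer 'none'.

Answer: 2 5

Derivation:
Backward liveness scan:
Stmt 1 'u = 8': KEEP (u is live); live-in = []
Stmt 2 'c = 2 + u': DEAD (c not in live set ['u'])
Stmt 3 't = u': KEEP (t is live); live-in = ['u']
Stmt 4 'y = t': KEEP (y is live); live-in = ['t']
Stmt 5 'z = 4 * 2': DEAD (z not in live set ['y'])
Stmt 6 'return y': KEEP (return); live-in = ['y']
Removed statement numbers: [2, 5]
Surviving IR:
  u = 8
  t = u
  y = t
  return y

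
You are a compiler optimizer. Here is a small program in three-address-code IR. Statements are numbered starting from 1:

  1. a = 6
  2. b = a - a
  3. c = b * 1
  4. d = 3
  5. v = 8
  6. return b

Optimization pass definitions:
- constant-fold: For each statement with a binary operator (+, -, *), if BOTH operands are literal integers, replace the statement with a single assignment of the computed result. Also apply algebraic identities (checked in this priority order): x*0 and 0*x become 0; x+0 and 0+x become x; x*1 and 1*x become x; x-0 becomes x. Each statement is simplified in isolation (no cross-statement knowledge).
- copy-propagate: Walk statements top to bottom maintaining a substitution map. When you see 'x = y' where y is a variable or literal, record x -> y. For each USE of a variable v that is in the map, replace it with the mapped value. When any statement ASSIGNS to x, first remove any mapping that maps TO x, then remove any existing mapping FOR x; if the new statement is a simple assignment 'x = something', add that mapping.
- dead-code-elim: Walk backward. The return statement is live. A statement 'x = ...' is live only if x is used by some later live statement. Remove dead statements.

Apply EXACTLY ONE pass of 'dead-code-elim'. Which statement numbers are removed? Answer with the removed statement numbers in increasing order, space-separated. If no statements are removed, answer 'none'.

Answer: 3 4 5

Derivation:
Backward liveness scan:
Stmt 1 'a = 6': KEEP (a is live); live-in = []
Stmt 2 'b = a - a': KEEP (b is live); live-in = ['a']
Stmt 3 'c = b * 1': DEAD (c not in live set ['b'])
Stmt 4 'd = 3': DEAD (d not in live set ['b'])
Stmt 5 'v = 8': DEAD (v not in live set ['b'])
Stmt 6 'return b': KEEP (return); live-in = ['b']
Removed statement numbers: [3, 4, 5]
Surviving IR:
  a = 6
  b = a - a
  return b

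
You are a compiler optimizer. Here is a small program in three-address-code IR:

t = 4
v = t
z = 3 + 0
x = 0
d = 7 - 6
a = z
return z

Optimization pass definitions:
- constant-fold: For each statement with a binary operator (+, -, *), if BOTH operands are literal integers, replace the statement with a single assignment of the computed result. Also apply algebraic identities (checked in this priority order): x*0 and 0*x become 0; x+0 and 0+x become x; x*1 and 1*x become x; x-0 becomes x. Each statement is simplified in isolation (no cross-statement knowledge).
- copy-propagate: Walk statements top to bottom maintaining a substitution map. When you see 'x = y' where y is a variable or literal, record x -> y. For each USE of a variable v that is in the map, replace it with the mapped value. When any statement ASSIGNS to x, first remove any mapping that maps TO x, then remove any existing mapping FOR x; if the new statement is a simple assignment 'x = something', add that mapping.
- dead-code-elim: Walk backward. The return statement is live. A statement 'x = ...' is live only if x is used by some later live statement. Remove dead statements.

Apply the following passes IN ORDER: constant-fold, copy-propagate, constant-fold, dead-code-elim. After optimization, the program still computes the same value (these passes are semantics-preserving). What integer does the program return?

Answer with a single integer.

Initial IR:
  t = 4
  v = t
  z = 3 + 0
  x = 0
  d = 7 - 6
  a = z
  return z
After constant-fold (7 stmts):
  t = 4
  v = t
  z = 3
  x = 0
  d = 1
  a = z
  return z
After copy-propagate (7 stmts):
  t = 4
  v = 4
  z = 3
  x = 0
  d = 1
  a = 3
  return 3
After constant-fold (7 stmts):
  t = 4
  v = 4
  z = 3
  x = 0
  d = 1
  a = 3
  return 3
After dead-code-elim (1 stmts):
  return 3
Evaluate:
  t = 4  =>  t = 4
  v = t  =>  v = 4
  z = 3 + 0  =>  z = 3
  x = 0  =>  x = 0
  d = 7 - 6  =>  d = 1
  a = z  =>  a = 3
  return z = 3

Answer: 3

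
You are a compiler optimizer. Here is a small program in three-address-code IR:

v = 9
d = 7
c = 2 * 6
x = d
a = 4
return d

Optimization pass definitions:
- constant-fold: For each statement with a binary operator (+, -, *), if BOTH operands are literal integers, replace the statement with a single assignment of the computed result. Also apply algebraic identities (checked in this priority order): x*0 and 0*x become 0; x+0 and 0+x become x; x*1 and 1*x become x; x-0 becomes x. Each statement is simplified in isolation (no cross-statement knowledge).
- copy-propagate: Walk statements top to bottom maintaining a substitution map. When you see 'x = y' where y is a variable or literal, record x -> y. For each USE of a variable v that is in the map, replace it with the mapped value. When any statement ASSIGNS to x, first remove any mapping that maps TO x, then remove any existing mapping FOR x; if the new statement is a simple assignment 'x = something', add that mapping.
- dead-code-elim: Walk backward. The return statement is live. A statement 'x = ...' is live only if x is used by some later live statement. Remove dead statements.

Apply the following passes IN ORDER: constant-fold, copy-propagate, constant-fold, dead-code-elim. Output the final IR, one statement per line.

Initial IR:
  v = 9
  d = 7
  c = 2 * 6
  x = d
  a = 4
  return d
After constant-fold (6 stmts):
  v = 9
  d = 7
  c = 12
  x = d
  a = 4
  return d
After copy-propagate (6 stmts):
  v = 9
  d = 7
  c = 12
  x = 7
  a = 4
  return 7
After constant-fold (6 stmts):
  v = 9
  d = 7
  c = 12
  x = 7
  a = 4
  return 7
After dead-code-elim (1 stmts):
  return 7

Answer: return 7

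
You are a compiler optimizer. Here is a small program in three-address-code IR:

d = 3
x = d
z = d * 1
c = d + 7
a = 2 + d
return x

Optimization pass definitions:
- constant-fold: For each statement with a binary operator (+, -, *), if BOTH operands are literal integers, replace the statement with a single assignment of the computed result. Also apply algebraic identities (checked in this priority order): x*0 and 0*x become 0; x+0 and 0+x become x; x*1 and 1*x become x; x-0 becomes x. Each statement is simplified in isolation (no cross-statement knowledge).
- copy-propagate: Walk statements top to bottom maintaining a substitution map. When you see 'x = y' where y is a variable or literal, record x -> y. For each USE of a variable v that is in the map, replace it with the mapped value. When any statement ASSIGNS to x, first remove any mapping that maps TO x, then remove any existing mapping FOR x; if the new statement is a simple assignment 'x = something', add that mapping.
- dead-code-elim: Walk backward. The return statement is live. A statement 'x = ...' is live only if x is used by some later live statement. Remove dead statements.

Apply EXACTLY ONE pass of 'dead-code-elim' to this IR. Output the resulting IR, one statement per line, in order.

Applying dead-code-elim statement-by-statement:
  [6] return x  -> KEEP (return); live=['x']
  [5] a = 2 + d  -> DEAD (a not live)
  [4] c = d + 7  -> DEAD (c not live)
  [3] z = d * 1  -> DEAD (z not live)
  [2] x = d  -> KEEP; live=['d']
  [1] d = 3  -> KEEP; live=[]
Result (3 stmts):
  d = 3
  x = d
  return x

Answer: d = 3
x = d
return x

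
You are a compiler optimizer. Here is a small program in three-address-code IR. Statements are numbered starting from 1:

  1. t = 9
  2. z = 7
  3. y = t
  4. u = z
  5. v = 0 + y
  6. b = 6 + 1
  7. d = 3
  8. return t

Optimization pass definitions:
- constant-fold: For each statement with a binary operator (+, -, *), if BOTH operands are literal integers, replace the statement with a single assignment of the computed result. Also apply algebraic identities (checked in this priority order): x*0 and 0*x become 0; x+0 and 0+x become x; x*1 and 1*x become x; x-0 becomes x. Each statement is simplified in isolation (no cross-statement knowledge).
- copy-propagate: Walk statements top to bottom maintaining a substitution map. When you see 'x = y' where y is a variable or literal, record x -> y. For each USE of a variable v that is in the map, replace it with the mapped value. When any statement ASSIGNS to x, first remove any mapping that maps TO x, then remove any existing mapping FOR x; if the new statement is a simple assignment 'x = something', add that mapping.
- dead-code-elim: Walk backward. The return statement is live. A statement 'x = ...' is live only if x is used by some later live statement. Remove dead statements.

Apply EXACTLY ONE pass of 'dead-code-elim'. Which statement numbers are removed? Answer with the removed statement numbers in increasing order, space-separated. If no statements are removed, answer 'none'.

Backward liveness scan:
Stmt 1 't = 9': KEEP (t is live); live-in = []
Stmt 2 'z = 7': DEAD (z not in live set ['t'])
Stmt 3 'y = t': DEAD (y not in live set ['t'])
Stmt 4 'u = z': DEAD (u not in live set ['t'])
Stmt 5 'v = 0 + y': DEAD (v not in live set ['t'])
Stmt 6 'b = 6 + 1': DEAD (b not in live set ['t'])
Stmt 7 'd = 3': DEAD (d not in live set ['t'])
Stmt 8 'return t': KEEP (return); live-in = ['t']
Removed statement numbers: [2, 3, 4, 5, 6, 7]
Surviving IR:
  t = 9
  return t

Answer: 2 3 4 5 6 7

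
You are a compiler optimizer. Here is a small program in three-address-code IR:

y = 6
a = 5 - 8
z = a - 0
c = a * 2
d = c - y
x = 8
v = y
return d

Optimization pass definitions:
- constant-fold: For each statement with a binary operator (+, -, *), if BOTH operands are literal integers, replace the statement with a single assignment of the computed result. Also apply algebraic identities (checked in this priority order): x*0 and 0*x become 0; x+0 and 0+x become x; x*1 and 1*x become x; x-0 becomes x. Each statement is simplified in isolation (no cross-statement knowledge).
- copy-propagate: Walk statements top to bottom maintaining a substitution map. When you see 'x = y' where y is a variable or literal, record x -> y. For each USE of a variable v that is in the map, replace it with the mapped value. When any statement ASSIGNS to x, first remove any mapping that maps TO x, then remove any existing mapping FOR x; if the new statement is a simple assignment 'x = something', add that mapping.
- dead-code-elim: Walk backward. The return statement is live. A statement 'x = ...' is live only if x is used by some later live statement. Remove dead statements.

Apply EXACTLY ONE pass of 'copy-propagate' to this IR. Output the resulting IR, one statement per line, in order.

Answer: y = 6
a = 5 - 8
z = a - 0
c = a * 2
d = c - 6
x = 8
v = 6
return d

Derivation:
Applying copy-propagate statement-by-statement:
  [1] y = 6  (unchanged)
  [2] a = 5 - 8  (unchanged)
  [3] z = a - 0  (unchanged)
  [4] c = a * 2  (unchanged)
  [5] d = c - y  -> d = c - 6
  [6] x = 8  (unchanged)
  [7] v = y  -> v = 6
  [8] return d  (unchanged)
Result (8 stmts):
  y = 6
  a = 5 - 8
  z = a - 0
  c = a * 2
  d = c - 6
  x = 8
  v = 6
  return d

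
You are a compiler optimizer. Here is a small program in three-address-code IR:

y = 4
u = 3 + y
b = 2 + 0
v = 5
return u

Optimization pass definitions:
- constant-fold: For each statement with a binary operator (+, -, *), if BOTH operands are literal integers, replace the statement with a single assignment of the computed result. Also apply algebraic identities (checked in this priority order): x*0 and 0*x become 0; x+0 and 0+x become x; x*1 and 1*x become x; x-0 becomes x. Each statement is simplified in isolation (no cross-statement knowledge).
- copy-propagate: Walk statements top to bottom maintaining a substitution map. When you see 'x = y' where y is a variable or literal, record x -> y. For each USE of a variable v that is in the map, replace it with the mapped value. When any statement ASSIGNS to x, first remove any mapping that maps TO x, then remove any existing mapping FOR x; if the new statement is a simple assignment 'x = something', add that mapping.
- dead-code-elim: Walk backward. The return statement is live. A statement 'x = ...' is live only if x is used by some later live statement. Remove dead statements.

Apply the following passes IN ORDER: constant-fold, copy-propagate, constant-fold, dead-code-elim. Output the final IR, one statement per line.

Initial IR:
  y = 4
  u = 3 + y
  b = 2 + 0
  v = 5
  return u
After constant-fold (5 stmts):
  y = 4
  u = 3 + y
  b = 2
  v = 5
  return u
After copy-propagate (5 stmts):
  y = 4
  u = 3 + 4
  b = 2
  v = 5
  return u
After constant-fold (5 stmts):
  y = 4
  u = 7
  b = 2
  v = 5
  return u
After dead-code-elim (2 stmts):
  u = 7
  return u

Answer: u = 7
return u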